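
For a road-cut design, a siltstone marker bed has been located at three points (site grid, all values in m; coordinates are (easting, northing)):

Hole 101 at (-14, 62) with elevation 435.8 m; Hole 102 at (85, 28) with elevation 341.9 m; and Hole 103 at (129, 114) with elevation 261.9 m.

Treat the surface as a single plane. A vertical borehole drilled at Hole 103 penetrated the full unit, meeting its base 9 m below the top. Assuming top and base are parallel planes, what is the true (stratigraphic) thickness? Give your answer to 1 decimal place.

5.9 m

Two edge vectors: Hole 101→Hole 102 = (99, -34, -93.9), Hole 101→Hole 103 = (143, 52, -173.9).
Normal n = (Hole 101→Hole 102) × (Hole 101→Hole 103) = (10795.4, 3788.4, 10010).
So ∂z/∂E = −n_x/n_z = −1.07846 and ∂z/∂N = −n_y/n_z = −0.37846.
|∇z| = √(a²+b²) = 1.14294, so dip δ = arctan(1.14294) = 48.82°.
True thickness = vertical thickness × cos δ = 9 × cos 48.82° = 5.9 m.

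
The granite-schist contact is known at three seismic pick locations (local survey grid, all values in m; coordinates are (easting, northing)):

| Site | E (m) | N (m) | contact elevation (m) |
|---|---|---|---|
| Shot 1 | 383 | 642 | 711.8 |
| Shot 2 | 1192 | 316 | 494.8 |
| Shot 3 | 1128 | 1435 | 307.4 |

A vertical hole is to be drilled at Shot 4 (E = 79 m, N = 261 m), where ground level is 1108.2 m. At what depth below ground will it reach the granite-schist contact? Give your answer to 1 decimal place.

220.6 m

Two edge vectors: Shot 1→Shot 2 = (809, -326, -217), Shot 1→Shot 3 = (745, 793, -404.4).
Normal n = (Shot 1→Shot 2) × (Shot 1→Shot 3) = (303915.4, 165494.6, 884407).
So ∂z/∂E = −n_x/n_z = −0.343637 and ∂z/∂N = −n_y/n_z = −0.187125.
Intercept c from Shot 1: 711.8 + 131.61 + 120.13 = 963.55.
At (79, 261): z_contact = −27.15 − 48.84 + 963.55 = 887.56 m.
Depth below ground = 1108.2 − 887.56 = 220.6 m.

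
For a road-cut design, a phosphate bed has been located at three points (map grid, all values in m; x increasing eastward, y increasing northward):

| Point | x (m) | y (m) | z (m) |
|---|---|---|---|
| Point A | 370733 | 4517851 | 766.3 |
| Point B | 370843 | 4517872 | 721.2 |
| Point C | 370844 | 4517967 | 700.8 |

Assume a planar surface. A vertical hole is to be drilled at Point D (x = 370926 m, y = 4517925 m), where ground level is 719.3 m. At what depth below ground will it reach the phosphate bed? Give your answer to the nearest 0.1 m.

40.0 m

Two edge vectors: Point A→Point B = (110, 21, -45.1), Point A→Point C = (111, 116, -65.5).
Normal n = (Point A→Point B) × (Point A→Point C) = (3856.1, 2198.9, 10429).
So ∂z/∂x = −n_x/n_z = −0.369747819 and ∂z/∂y = −n_y/n_z = −0.210844760.
Intercept c from Point A: 766.3 + 137077.72 + 952565.21 = 1090409.23.
At (370926, 4517925): z_contact = −137149.08 − 952580.81 + 1090409.23 = 679.34 m.
Depth below ground = 719.3 − 679.34 = 40.0 m.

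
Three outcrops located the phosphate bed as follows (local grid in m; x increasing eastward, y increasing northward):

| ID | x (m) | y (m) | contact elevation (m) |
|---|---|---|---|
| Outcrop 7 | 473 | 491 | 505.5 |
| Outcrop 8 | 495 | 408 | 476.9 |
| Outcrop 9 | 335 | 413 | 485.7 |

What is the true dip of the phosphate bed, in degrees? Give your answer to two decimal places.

18.56°

Two edge vectors: Outcrop 7→Outcrop 8 = (22, -83, -28.6), Outcrop 7→Outcrop 9 = (-138, -78, -19.8).
Normal n = (Outcrop 7→Outcrop 8) × (Outcrop 7→Outcrop 9) = (-587.4, 4382.4, -13170).
So ∂z/∂x = −n_x/n_z = −0.04460 and ∂z/∂y = −n_y/n_z = 0.33276.
Gradient magnitude |∇z| = √(a² + b²) = √(0.00199 + 0.11073) = 0.33573.
True dip = arctan(0.33573) = 18.56°, dipping toward S (azimuth ≈ 172°).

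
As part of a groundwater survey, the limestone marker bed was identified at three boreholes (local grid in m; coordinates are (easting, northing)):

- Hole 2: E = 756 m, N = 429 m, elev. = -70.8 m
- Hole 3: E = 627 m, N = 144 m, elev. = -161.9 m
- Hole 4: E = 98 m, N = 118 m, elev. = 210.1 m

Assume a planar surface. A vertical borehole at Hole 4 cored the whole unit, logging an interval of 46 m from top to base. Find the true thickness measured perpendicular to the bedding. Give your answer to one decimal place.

Two edge vectors: Hole 2→Hole 3 = (-129, -285, -91.1), Hole 2→Hole 4 = (-658, -311, 280.9).
Normal n = (Hole 2→Hole 3) × (Hole 2→Hole 4) = (-108388.6, 96179.9, -147411).
So ∂z/∂E = −n_x/n_z = −0.73528 and ∂z/∂N = −n_y/n_z = 0.65246.
|∇z| = √(a²+b²) = 0.98303, so dip δ = arctan(0.98303) = 44.51°.
True thickness = vertical thickness × cos δ = 46 × cos 44.51° = 32.8 m.

32.8 m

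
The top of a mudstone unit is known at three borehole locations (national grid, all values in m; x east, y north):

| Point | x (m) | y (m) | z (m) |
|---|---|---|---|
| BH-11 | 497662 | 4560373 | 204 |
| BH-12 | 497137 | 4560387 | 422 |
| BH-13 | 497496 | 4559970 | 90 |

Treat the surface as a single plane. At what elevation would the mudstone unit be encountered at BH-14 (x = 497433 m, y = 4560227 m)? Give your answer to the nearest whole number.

231 m

Let the plane be z = a·x + b·y + c.
BH-12−BH-11: −525a + 14b = 218;  BH-13−BH-11: −166a − 403b = −114.
Solving gives a = −0.40326509, b = 0.44898761.
Then c = 204 − a·497662 − b·4560373 = −1846657.24.
At (497433, 4560227): z = −200597.4 + 2047485.4 − 1846657.24 = 230.8 m.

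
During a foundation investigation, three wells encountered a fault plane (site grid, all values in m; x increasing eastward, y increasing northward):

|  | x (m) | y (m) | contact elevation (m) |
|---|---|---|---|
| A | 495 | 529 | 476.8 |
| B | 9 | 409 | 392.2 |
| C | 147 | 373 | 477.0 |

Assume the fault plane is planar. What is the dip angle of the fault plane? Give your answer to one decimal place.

43.5°

Let the plane be z = a·x + b·y + c.
B−A: −486a − 120b = −84.6;  C−A: −348a − 156b = 0.2.
Solving gives a = 0.38823, b = −0.86734.
Gradient magnitude |∇z| = √(a² + b²) = √(0.15072 + 0.75227) = 0.95026.
True dip = arctan(0.95026) = 43.5°, dipping toward NNW (azimuth ≈ 336°).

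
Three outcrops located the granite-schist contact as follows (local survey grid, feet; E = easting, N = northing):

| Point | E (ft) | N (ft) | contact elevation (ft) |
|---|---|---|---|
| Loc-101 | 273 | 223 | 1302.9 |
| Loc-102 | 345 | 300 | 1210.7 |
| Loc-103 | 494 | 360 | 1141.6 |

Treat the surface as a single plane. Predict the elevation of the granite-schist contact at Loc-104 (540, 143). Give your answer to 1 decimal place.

1408.8 ft

Two edge vectors: Loc-101→Loc-102 = (72, 77, -92.2), Loc-101→Loc-103 = (221, 137, -161.3).
Normal n = (Loc-101→Loc-102) × (Loc-101→Loc-103) = (211.3, -8762.6, -7153).
So ∂z/∂E = −n_x/n_z = 0.02954 and ∂z/∂N = −n_y/n_z = −1.22502.
Intercept c from Loc-101: 1302.9 − 8.06 + 273.18 = 1568.02.
At (540, 143): z = 16.0 − 175.2 + 1568.02 = 1408.8 ft.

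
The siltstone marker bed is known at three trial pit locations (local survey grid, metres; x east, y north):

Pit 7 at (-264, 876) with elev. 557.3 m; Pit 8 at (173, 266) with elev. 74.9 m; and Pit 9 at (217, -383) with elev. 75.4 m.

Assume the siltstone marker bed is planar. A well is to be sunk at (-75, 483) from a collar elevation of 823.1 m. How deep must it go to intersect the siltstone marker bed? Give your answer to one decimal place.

463.6 m

Let the plane be z = a·x + b·y + c.
Pit 8−Pit 7: 437a − 610b = −482.4;  Pit 9−Pit 7: 481a − 1259b = −481.9.
Solving gives a = −1.22047, b = −0.08351.
Then c = 557.3 − a·-264 − b·876 = 308.26.
At (-75, 483): z_contact = 91.53 − 40.34 + 308.26 = 359.45 m.
Depth below ground = 823.1 − 359.45 = 463.6 m.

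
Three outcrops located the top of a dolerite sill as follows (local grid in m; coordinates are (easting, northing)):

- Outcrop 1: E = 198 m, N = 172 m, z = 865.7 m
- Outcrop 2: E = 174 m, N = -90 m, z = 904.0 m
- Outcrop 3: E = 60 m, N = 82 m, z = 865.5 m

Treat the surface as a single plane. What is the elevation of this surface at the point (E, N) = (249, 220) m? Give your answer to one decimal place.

863.5 m

Two edge vectors: Outcrop 1→Outcrop 2 = (-24, -262, 38.3), Outcrop 1→Outcrop 3 = (-138, -90, -0.2).
Normal n = (Outcrop 1→Outcrop 2) × (Outcrop 1→Outcrop 3) = (3499.4, -5290.2, -33996).
So ∂z/∂E = −n_x/n_z = 0.10294 and ∂z/∂N = −n_y/n_z = −0.15561.
Intercept c from Outcrop 1: 865.7 − 20.38 + 26.77 = 872.08.
At (249, 220): z = 25.6 − 34.2 + 872.08 = 863.5 m.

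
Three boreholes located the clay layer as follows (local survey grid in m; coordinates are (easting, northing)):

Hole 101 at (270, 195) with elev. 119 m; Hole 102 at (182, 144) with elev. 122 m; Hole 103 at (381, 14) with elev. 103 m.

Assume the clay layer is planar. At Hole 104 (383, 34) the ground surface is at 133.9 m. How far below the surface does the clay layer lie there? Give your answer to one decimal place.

Let the plane be z = a·E + b·N + c.
Hole 102−Hole 101: −88a − 51b = 3;  Hole 103−Hole 101: 111a − 181b = −16.
Solving gives a = −0.06295, b = 0.04979.
Then c = 119 − a·270 − b·195 = 126.29.
At (383, 34): z_contact = −24.11 + 1.69 + 126.29 = 103.87 m.
Depth below ground = 133.9 − 103.87 = 30.0 m.

30.0 m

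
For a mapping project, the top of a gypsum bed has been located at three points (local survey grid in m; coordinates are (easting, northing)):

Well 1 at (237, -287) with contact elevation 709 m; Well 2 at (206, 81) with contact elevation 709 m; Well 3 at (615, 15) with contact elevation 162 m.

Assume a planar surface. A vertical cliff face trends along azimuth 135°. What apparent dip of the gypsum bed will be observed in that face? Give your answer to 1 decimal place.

Let the plane be z = a·E + b·N + c.
Well 2−Well 1: −31a + 368b = 0;  Well 3−Well 1: 378a + 302b = −547.
Solving gives a = −1.35584, b = −0.11421.
Unit vector along 135° is (sin 135°, cos 135°) = (0.7071, -0.7071).
Slope in that direction = a·(0.7071) + b·(-0.7071) = −0.87796.
Apparent dip = arctan|0.87796| = 41.3° (true dip is 53.7°, so apparent ≤ true as expected).

41.3°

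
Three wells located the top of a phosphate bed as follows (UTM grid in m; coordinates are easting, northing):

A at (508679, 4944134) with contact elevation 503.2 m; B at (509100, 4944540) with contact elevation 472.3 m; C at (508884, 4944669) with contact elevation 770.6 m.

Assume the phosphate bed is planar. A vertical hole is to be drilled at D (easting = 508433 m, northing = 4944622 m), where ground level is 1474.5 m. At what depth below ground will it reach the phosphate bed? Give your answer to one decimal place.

346.0 m

Let the plane be z = a·easting + b·northing + c.
B−A: 421a + 406b = −30.9;  C−A: 205a + 535b = 267.4.
Solving gives a = −0.880926024, b = 0.837364177.
Then c = 503.2 − a·508679 − b·4944134 = −3691428.93.
At (508433, 4944622): z_contact = −447891.86 + 4140449.33 − 3691428.93 = 1128.54 m.
Depth below ground = 1474.5 − 1128.54 = 346.0 m.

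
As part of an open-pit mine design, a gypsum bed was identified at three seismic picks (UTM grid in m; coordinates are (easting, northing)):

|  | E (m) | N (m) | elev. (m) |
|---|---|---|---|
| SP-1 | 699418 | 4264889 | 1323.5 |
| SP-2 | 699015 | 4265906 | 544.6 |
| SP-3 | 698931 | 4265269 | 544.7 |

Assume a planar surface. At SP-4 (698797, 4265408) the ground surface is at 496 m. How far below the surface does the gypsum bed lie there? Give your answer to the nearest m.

172 m

Two edge vectors: SP-1→SP-2 = (-403, 1017, -778.9), SP-1→SP-3 = (-487, 380, -778.8).
Normal n = (SP-1→SP-2) × (SP-1→SP-3) = (-496057.6, 65467.9, 342139).
So ∂z/∂E = −n_x/n_z = 1.44987154 and ∂z/∂N = −n_y/n_z = −0.19134884.
Intercept c from SP-1: 1323.5 − 1014066.26 + 816081.55 = −196661.20.
At (698797, 4265408): z_contact = 1013165.9 − 816180.9 − 196661.20 = 323.8 m.
Depth below ground = 496 − 323.8 = 172 m.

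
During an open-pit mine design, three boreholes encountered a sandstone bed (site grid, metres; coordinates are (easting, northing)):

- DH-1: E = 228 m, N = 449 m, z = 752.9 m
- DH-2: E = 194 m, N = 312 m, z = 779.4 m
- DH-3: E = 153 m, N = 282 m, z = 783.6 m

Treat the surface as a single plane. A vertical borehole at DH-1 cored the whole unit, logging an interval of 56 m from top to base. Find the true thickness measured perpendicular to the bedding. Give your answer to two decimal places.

54.80 m

Let the plane be z = a·E + b·N + c.
DH-2−DH-1: −34a − 137b = 26.5;  DH-3−DH-1: −75a − 167b = 30.7.
Solving gives a = 0.04777, b = −0.20529.
|∇z| = √(a²+b²) = 0.21077, so dip δ = arctan(0.21077) = 11.90°.
True thickness = vertical thickness × cos δ = 56 × cos 11.90° = 54.80 m.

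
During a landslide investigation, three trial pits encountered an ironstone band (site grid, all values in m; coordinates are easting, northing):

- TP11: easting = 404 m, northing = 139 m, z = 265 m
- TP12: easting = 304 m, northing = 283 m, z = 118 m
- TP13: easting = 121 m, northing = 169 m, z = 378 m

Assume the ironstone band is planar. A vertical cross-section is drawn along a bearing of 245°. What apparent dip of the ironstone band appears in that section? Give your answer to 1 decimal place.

Two edge vectors: TP11→TP12 = (-100, 144, -147), TP11→TP13 = (-283, 30, 113).
Normal n = (TP11→TP12) × (TP11→TP13) = (20682, 52901, 37752).
So ∂z/∂easting = −n_x/n_z = −0.54784 and ∂z/∂northing = −n_y/n_z = −1.40128.
Unit vector along 245° is (sin 245°, cos 245°) = (-0.9063, -0.4226).
Slope in that direction = a·(-0.9063) + b·(-0.4226) = 1.08872.
Apparent dip = arctan|1.08872| = 47.4° (true dip is 56.4°, so apparent ≤ true as expected).

47.4°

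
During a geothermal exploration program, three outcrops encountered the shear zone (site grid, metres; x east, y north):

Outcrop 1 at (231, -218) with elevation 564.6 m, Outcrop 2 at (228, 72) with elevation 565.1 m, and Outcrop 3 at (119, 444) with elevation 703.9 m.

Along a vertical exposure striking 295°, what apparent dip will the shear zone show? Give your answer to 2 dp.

49.86°

Let the plane be z = a·x + b·y + c.
Outcrop 2−Outcrop 1: −3a + 290b = 0.5;  Outcrop 3−Outcrop 1: −112a + 662b = 139.3.
Solving gives a = −1.31390, b = −0.01187.
Unit vector along 295° is (sin 295°, cos 295°) = (-0.9063, 0.4226).
Slope in that direction = a·(-0.9063) + b·(0.4226) = 1.18578.
Apparent dip = arctan|1.18578| = 49.86° (true dip is 52.7°, so apparent ≤ true as expected).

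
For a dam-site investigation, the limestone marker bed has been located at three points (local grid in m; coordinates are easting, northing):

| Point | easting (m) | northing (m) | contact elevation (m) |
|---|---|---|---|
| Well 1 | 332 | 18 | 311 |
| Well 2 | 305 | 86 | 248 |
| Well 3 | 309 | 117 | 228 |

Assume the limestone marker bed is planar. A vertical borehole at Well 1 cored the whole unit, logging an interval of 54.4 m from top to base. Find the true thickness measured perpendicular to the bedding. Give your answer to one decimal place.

40.6 m

Let the plane be z = a·easting + b·northing + c.
Well 2−Well 1: −27a + 68b = −63;  Well 3−Well 1: −23a + 99b = −83.
Solving gives a = 0.53472, b = −0.71416.
|∇z| = √(a²+b²) = 0.89216, so dip δ = arctan(0.89216) = 41.74°.
True thickness = vertical thickness × cos δ = 54.4 × cos 41.74° = 40.6 m.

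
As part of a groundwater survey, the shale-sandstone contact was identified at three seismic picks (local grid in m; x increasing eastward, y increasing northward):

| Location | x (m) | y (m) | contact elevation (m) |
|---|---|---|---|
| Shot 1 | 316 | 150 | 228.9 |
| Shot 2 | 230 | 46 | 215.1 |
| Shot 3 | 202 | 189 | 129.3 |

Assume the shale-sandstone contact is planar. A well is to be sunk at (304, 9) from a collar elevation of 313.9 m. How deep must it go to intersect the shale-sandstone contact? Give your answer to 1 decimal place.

28.8 m

Two edge vectors: Shot 1→Shot 2 = (-86, -104, -13.8), Shot 1→Shot 3 = (-114, 39, -99.6).
Normal n = (Shot 1→Shot 2) × (Shot 1→Shot 3) = (10896.6, -6992.4, -15210).
So ∂z/∂x = −n_x/n_z = 0.71641 and ∂z/∂y = −n_y/n_z = −0.45972.
Intercept c from Shot 1: 228.9 − 226.39 + 68.96 = 71.47.
At (304, 9): z_contact = 217.79 − 4.14 + 71.47 = 285.12 m.
Depth below ground = 313.9 − 285.12 = 28.8 m.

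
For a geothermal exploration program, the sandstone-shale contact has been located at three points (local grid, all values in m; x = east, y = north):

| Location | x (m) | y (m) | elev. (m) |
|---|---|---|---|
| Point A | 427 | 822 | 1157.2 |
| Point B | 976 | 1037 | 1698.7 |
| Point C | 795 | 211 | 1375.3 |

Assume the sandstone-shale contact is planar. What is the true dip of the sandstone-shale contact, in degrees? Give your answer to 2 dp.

Let the plane be z = a·x + b·y + c.
Point B−Point A: 549a + 215b = 541.5;  Point C−Point A: 368a − 611b = 218.1.
Solving gives a = 0.91120, b = 0.19185.
Gradient magnitude |∇z| = √(a² + b²) = √(0.83029 + 0.03681) = 0.93118.
True dip = arctan(0.93118) = 42.96°, dipping toward WSW (azimuth ≈ 258°).

42.96°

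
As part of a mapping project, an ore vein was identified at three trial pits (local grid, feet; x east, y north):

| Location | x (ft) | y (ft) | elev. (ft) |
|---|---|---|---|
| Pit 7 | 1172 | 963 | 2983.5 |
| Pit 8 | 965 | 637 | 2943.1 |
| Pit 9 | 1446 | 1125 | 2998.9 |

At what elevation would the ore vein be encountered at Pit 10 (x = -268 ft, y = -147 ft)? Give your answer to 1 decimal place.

2866.0 ft

Let the plane be z = a·x + b·y + c.
Pit 8−Pit 7: −207a − 326b = −40.4;  Pit 9−Pit 7: 274a + 162b = 15.4.
Solving gives a = −0.027324, b = 0.141276.
Then c = 2983.5 − a·1172 − b·963 = 2879.47.
At (-268, -147): z = 7.3 − 20.8 + 2879.47 = 2866.0 ft.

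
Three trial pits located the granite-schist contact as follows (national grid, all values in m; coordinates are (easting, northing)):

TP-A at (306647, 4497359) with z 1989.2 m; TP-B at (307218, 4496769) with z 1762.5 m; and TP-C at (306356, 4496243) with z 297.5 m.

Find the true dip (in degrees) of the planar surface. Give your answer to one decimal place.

57.6°

Let the plane be z = a·E + b·N + c.
TP-B−TP-A: 571a − 590b = −226.7;  TP-C−TP-A: −291a − 1116b = −1691.7.
Solving gives a = 0.92111, b = 1.27568.
Gradient magnitude |∇z| = √(a² + b²) = √(0.84843 + 1.62736) = 1.57347.
True dip = arctan(1.57347) = 57.6°, dipping toward SW (azimuth ≈ 216°).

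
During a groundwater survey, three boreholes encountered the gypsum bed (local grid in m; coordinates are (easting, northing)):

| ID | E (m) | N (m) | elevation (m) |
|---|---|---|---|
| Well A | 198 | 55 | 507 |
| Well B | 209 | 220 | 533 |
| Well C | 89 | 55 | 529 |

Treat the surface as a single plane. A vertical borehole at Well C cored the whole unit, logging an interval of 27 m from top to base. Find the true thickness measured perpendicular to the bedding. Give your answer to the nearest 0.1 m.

26.1 m

Two edge vectors: Well A→Well B = (11, 165, 26), Well A→Well C = (-109, 0, 22).
Normal n = (Well A→Well B) × (Well A→Well C) = (3630, -3076, 17985).
So ∂z/∂E = −n_x/n_z = −0.20183 and ∂z/∂N = −n_y/n_z = 0.17103.
|∇z| = √(a²+b²) = 0.26455, so dip δ = arctan(0.26455) = 14.82°.
True thickness = vertical thickness × cos δ = 27 × cos 14.82° = 26.1 m.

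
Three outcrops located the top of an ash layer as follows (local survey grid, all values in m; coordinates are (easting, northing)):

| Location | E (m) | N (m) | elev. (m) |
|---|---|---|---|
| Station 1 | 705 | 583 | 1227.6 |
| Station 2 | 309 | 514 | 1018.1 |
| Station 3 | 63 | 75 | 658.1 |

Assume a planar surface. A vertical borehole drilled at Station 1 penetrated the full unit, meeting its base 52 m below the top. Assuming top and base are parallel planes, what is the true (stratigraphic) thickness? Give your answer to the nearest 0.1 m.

Two edge vectors: Station 1→Station 2 = (-396, -69, -209.5), Station 1→Station 3 = (-642, -508, -569.5).
Normal n = (Station 1→Station 2) × (Station 1→Station 3) = (-67130.5, -91023, 156870).
So ∂z/∂E = −n_x/n_z = 0.42794 and ∂z/∂N = −n_y/n_z = 0.58024.
|∇z| = √(a²+b²) = 0.72098, so dip δ = arctan(0.72098) = 35.79°.
True thickness = vertical thickness × cos δ = 52 × cos 35.79° = 42.2 m.

42.2 m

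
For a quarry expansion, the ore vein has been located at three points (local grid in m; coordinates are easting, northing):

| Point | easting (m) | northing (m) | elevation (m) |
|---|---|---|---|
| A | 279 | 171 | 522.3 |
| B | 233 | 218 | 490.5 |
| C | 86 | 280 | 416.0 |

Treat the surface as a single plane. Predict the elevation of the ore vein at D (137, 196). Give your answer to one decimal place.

461.1 m

Let the plane be z = a·easting + b·northing + c.
B−A: −46a + 47b = −31.8;  C−A: −193a + 109b = −106.3.
Solving gives a = 0.37710, b = −0.30752.
Then c = 522.3 − a·279 − b·171 = 469.67.
At (137, 196): z = 51.7 − 60.3 + 469.67 = 461.1 m.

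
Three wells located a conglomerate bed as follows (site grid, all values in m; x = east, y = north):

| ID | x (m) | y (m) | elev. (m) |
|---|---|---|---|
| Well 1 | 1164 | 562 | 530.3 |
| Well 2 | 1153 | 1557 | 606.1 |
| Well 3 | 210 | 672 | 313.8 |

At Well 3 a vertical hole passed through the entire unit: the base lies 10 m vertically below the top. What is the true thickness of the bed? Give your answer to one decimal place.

9.7 m

Let the plane be z = a·x + b·y + c.
Well 2−Well 1: −11a + 995b = 75.8;  Well 3−Well 1: −954a + 110b = −216.5.
Solving gives a = 0.23602, b = 0.07879.
|∇z| = √(a²+b²) = 0.24883, so dip δ = arctan(0.24883) = 13.97°.
True thickness = vertical thickness × cos δ = 10 × cos 13.97° = 9.7 m.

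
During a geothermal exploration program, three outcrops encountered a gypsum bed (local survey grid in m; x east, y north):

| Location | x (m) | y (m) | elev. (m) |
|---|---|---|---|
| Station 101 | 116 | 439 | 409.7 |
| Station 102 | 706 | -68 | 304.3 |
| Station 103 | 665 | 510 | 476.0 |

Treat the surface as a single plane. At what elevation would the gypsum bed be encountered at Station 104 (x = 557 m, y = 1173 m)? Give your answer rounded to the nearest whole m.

Two edge vectors: Station 101→Station 102 = (590, -507, -105.4), Station 101→Station 103 = (549, 71, 66.3).
Normal n = (Station 101→Station 102) × (Station 101→Station 103) = (-26130.7, -96981.6, 320233).
So ∂z/∂x = −n_x/n_z = 0.08160 and ∂z/∂y = −n_y/n_z = 0.30285.
Intercept c from Station 101: 409.7 − 9.47 − 132.95 = 267.28.
At (557, 1173): z = 45.5 + 355.2 + 267.28 = 668.0 m.

668 m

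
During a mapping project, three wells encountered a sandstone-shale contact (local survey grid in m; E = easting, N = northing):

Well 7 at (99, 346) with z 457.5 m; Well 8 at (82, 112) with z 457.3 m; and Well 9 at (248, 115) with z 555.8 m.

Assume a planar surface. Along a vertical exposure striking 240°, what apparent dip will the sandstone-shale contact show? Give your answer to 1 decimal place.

26.3°

Two edge vectors: Well 7→Well 8 = (-17, -234, -0.2), Well 7→Well 9 = (149, -231, 98.3).
Normal n = (Well 7→Well 8) × (Well 7→Well 9) = (-23048.4, 1641.3, 38793).
So ∂z/∂E = −n_x/n_z = 0.59414 and ∂z/∂N = −n_y/n_z = −0.04231.
Unit vector along 240° is (sin 240°, cos 240°) = (-0.8660, -0.5000).
Slope in that direction = a·(-0.8660) + b·(-0.5000) = −0.49338.
Apparent dip = arctan|0.49338| = 26.3° (true dip is 30.8°, so apparent ≤ true as expected).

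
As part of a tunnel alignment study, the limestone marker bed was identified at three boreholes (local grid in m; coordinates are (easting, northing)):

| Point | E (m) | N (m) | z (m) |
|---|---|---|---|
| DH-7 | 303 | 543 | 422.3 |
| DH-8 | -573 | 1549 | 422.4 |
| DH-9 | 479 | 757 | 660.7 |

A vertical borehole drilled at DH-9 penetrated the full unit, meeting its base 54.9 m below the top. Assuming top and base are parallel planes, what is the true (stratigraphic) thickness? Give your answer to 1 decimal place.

41.4 m

Let the plane be z = a·E + b·N + c.
DH-8−DH-7: −876a + 1006b = 0.1;  DH-9−DH-7: 176a + 214b = 238.4.
Solving gives a = 0.65788, b = 0.57296.
|∇z| = √(a²+b²) = 0.87240, so dip δ = arctan(0.87240) = 41.10°.
True thickness = vertical thickness × cos δ = 54.9 × cos 41.10° = 41.4 m.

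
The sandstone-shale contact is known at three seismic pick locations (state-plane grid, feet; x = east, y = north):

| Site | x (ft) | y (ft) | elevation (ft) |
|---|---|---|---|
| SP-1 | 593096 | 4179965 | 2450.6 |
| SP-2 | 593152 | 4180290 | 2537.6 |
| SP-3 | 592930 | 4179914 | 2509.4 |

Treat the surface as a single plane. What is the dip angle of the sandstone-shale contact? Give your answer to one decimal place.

30.0°

Two edge vectors: SP-1→SP-2 = (56, 325, 87), SP-1→SP-3 = (-166, -51, 58.8).
Normal n = (SP-1→SP-2) × (SP-1→SP-3) = (23547, -17734.8, 51094).
So ∂z/∂x = −n_x/n_z = −0.46086 and ∂z/∂y = −n_y/n_z = 0.34710.
Gradient magnitude |∇z| = √(a² + b²) = √(0.21239 + 0.12048) = 0.57695.
True dip = arctan(0.57695) = 30.0°, dipping toward SE (azimuth ≈ 127°).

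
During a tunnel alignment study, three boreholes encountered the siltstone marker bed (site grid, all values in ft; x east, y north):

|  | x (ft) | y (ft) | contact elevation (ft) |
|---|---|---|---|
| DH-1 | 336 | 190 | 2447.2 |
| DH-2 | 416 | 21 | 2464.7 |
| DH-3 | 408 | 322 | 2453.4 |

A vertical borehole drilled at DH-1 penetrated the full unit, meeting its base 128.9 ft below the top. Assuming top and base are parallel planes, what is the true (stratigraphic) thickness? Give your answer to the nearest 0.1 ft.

Two edge vectors: DH-1→DH-2 = (80, -169, 17.5), DH-1→DH-3 = (72, 132, 6.2).
Normal n = (DH-1→DH-2) × (DH-1→DH-3) = (-3357.8, 764, 22728).
So ∂z/∂x = −n_x/n_z = 0.14774 and ∂z/∂y = −n_y/n_z = −0.03361.
|∇z| = √(a²+b²) = 0.15151, so dip δ = arctan(0.15151) = 8.62°.
True thickness = vertical thickness × cos δ = 128.9 × cos 8.62° = 127.4 ft.

127.4 ft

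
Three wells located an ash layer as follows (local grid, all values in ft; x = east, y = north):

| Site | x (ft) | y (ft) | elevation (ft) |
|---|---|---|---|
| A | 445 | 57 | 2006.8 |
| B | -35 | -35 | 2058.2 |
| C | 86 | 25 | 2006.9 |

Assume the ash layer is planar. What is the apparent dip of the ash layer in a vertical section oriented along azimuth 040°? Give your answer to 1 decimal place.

36.4°

Let the plane be z = a·x + b·y + c.
B−A: −480a − 92b = 51.4;  C−A: −359a − 32b = 0.1.
Solving gives a = 0.09257, b = −1.04169.
Unit vector along 040° is (sin 40°, cos 40°) = (0.6428, 0.7660).
Slope in that direction = a·(0.6428) + b·(0.7660) = −0.73848.
Apparent dip = arctan|0.73848| = 36.4° (true dip is 46.3°, so apparent ≤ true as expected).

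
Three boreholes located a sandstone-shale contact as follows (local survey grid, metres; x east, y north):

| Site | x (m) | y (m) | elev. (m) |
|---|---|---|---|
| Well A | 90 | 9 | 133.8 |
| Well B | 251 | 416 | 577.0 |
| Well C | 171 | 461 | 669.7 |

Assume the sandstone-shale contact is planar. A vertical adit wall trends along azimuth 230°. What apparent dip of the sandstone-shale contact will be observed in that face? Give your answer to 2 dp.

Two edge vectors: Well A→Well B = (161, 407, 443.2), Well A→Well C = (81, 452, 535.9).
Normal n = (Well A→Well B) × (Well A→Well C) = (17784.9, -50380.7, 39805).
So ∂z/∂x = −n_x/n_z = −0.44680 and ∂z/∂y = −n_y/n_z = 1.26569.
Unit vector along 230° is (sin 230°, cos 230°) = (-0.7660, -0.6428).
Slope in that direction = a·(-0.7660) + b·(-0.6428) = −0.47130.
Apparent dip = arctan|0.47130| = 25.23° (true dip is 53.3°, so apparent ≤ true as expected).

25.23°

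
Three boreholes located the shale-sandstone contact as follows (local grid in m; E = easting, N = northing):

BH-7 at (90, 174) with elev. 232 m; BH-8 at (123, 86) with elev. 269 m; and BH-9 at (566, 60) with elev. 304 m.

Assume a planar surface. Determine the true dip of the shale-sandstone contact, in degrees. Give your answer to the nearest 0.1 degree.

22.0°

Two edge vectors: BH-7→BH-8 = (33, -88, 37), BH-7→BH-9 = (476, -114, 72).
Normal n = (BH-7→BH-8) × (BH-7→BH-9) = (-2118, 15236, 38126).
So ∂z/∂E = −n_x/n_z = 0.05555 and ∂z/∂N = −n_y/n_z = −0.39962.
Gradient magnitude |∇z| = √(a² + b²) = √(0.00309 + 0.15970) = 0.40347.
True dip = arctan(0.40347) = 22.0°, dipping toward N (azimuth ≈ 352°).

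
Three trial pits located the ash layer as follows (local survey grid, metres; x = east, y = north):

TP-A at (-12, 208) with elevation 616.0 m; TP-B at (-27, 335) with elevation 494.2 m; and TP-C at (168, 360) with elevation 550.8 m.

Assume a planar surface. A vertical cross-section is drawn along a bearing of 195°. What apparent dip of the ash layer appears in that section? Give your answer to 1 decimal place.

Let the plane be z = a·x + b·y + c.
TP-B−TP-A: −15a + 127b = −121.8;  TP-C−TP-A: 180a + 152b = −65.2.
Solving gives a = 0.40705, b = −0.91098.
Unit vector along 195° is (sin 195°, cos 195°) = (-0.2588, -0.9659).
Slope in that direction = a·(-0.2588) + b·(-0.9659) = 0.77459.
Apparent dip = arctan|0.77459| = 37.8° (true dip is 44.9°, so apparent ≤ true as expected).

37.8°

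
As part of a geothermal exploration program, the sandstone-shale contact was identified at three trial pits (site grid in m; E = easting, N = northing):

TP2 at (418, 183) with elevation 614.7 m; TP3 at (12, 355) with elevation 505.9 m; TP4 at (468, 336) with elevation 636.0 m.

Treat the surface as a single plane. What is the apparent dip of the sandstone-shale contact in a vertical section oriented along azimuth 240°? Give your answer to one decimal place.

15.2°

Let the plane be z = a·E + b·N + c.
TP3−TP2: −406a + 172b = −108.8;  TP4−TP2: 50a + 153b = 21.3.
Solving gives a = 0.28720, b = 0.04536.
Unit vector along 240° is (sin 240°, cos 240°) = (-0.8660, -0.5000).
Slope in that direction = a·(-0.8660) + b·(-0.5000) = −0.27140.
Apparent dip = arctan|0.27140| = 15.2° (true dip is 16.2°, so apparent ≤ true as expected).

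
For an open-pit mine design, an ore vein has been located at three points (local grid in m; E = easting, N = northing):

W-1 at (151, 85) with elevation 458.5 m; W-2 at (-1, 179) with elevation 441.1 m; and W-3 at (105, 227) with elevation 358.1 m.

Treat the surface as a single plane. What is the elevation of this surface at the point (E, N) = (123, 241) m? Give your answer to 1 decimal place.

339.1 m

Let the plane be z = a·E + b·N + c.
W-2−W-1: −152a + 94b = −17.4;  W-3−W-1: −46a + 142b = −100.4.
Solving gives a = −0.40364, b = −0.83780.
Then c = 458.5 − a·151 − b·85 = 590.66.
At (123, 241): z = −49.6 − 201.9 + 590.66 = 339.1 m.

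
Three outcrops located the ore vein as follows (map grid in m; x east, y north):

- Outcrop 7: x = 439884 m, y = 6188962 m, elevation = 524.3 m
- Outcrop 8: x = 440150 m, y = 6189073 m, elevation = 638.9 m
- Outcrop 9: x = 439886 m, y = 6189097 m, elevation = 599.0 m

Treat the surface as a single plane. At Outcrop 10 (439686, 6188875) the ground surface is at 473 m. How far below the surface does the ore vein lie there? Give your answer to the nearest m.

36 m

Two edge vectors: Outcrop 7→Outcrop 8 = (266, 111, 114.6), Outcrop 7→Outcrop 9 = (2, 135, 74.7).
Normal n = (Outcrop 7→Outcrop 8) × (Outcrop 7→Outcrop 9) = (-7179.3, -19641, 35688).
So ∂z/∂x = −n_x/n_z = 0.20116846 and ∂z/∂y = −n_y/n_z = 0.55035306.
Intercept c from Outcrop 7: 524.3 − 88490.79 − 3406114.17 = −3494080.66.
At (439686, 6188875): z_contact = 88451.0 + 3406066.3 − 3494080.66 = 436.6 m.
Depth below ground = 473 − 436.6 = 36 m.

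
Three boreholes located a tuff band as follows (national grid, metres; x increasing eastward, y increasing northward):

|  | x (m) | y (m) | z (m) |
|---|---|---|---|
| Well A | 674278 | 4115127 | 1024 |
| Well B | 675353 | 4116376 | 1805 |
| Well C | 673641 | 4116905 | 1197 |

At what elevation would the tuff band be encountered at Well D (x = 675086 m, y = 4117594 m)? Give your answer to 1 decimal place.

1996.9 m

Let the plane be z = a·x + b·y + c.
Well B−Well A: 1075a + 1249b = 781;  Well C−Well A: −637a + 1778b = 173.
Solving gives a = 0.433157380, b = 0.252486643.
Then c = 1024 − a·674278 − b·4115127 = −1330059.09.
At (675086, 4117594): z = 292418.5 + 1039637.5 − 1330059.09 = 1996.9 m.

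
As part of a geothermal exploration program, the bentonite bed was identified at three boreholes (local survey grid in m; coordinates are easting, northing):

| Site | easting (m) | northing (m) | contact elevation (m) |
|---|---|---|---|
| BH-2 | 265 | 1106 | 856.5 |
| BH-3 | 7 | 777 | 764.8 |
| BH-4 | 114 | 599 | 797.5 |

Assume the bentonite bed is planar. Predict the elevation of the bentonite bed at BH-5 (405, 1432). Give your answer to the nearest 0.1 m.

908.8 m

Let the plane be z = a·easting + b·northing + c.
BH-3−BH-2: −258a − 329b = −91.7;  BH-4−BH-2: −151a − 507b = −59.
Solving gives a = 0.333809, b = 0.016952.
Then c = 856.5 − a·265 − b·1106 = 749.29.
At (405, 1432): z = 135.2 + 24.3 + 749.29 = 908.8 m.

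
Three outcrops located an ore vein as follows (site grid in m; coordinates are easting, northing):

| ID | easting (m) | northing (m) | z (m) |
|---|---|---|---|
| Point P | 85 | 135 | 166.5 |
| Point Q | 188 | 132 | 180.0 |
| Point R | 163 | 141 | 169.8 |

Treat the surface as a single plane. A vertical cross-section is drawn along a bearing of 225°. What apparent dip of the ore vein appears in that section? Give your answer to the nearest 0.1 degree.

27.3°

Two edge vectors: Point P→Point Q = (103, -3, 13.5), Point P→Point R = (78, 6, 3.3).
Normal n = (Point P→Point Q) × (Point P→Point R) = (-90.9, 713.1, 852).
So ∂z/∂easting = −n_x/n_z = 0.10669 and ∂z/∂northing = −n_y/n_z = −0.83697.
Unit vector along 225° is (sin 225°, cos 225°) = (-0.7071, -0.7071).
Slope in that direction = a·(-0.7071) + b·(-0.7071) = 0.51639.
Apparent dip = arctan|0.51639| = 27.3° (true dip is 40.2°, so apparent ≤ true as expected).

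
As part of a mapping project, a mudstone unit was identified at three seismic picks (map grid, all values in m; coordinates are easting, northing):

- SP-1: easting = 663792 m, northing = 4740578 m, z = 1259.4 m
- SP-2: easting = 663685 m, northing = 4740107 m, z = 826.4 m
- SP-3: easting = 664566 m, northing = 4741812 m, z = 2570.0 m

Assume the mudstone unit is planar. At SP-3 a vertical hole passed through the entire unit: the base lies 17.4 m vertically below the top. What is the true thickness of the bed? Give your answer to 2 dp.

12.86 m

Two edge vectors: SP-1→SP-2 = (-107, -471, -433), SP-1→SP-3 = (774, 1234, 1310.6).
Normal n = (SP-1→SP-2) × (SP-1→SP-3) = (-82970.6, -194907.8, 232516).
So ∂z/∂easting = −n_x/n_z = 0.35684 and ∂z/∂northing = −n_y/n_z = 0.83826.
|∇z| = √(a²+b²) = 0.91105, so dip δ = arctan(0.91105) = 42.33°.
True thickness = vertical thickness × cos δ = 17.4 × cos 42.33° = 12.86 m.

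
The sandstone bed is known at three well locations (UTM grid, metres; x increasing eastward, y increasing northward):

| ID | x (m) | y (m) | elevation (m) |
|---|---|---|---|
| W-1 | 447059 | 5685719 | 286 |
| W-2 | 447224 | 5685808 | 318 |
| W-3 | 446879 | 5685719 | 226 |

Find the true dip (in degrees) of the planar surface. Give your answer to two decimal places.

22.87°

Two edge vectors: W-1→W-2 = (165, 89, 32), W-1→W-3 = (-180, 0, -60).
Normal n = (W-1→W-2) × (W-1→W-3) = (-5340, 4140, 16020).
So ∂z/∂x = −n_x/n_z = 0.33333 and ∂z/∂y = −n_y/n_z = −0.25843.
Gradient magnitude |∇z| = √(a² + b²) = √(0.11111 + 0.06678) = 0.42178.
True dip = arctan(0.42178) = 22.87°, dipping toward NW (azimuth ≈ 308°).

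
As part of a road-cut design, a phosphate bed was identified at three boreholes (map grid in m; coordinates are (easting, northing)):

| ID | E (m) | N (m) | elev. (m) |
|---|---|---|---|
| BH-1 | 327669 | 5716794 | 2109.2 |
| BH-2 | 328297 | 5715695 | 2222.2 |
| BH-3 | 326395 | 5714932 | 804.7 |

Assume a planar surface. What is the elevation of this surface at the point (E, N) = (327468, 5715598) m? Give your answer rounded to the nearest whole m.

1666 m

Let the plane be z = a·E + b·N + c.
BH-2−BH-1: 628a − 1099b = 113;  BH-3−BH-1: −1274a − 1862b = −1304.5.
Solving gives a = 0.63984270, b = 0.26280365.
Then c = 2109.2 − a·327669 − b·5716794 = −1709941.76.
At (327468, 5715598): z = 209528.0 + 1502080.0 − 1709941.76 = 1666.3 m.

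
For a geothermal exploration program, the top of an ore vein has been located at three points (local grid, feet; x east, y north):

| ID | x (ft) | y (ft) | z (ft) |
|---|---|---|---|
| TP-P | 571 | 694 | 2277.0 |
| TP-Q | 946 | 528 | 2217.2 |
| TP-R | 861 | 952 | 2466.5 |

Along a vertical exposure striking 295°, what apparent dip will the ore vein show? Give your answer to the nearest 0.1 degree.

Two edge vectors: TP-P→TP-Q = (375, -166, -59.8), TP-P→TP-R = (290, 258, 189.5).
Normal n = (TP-P→TP-Q) × (TP-P→TP-R) = (-16028.6, -88404.5, 144890).
So ∂z/∂x = −n_x/n_z = 0.11063 and ∂z/∂y = −n_y/n_z = 0.61015.
Unit vector along 295° is (sin 295°, cos 295°) = (-0.9063, 0.4226).
Slope in that direction = a·(-0.9063) + b·(0.4226) = 0.15760.
Apparent dip = arctan|0.15760| = 9.0° (true dip is 31.8°, so apparent ≤ true as expected).

9.0°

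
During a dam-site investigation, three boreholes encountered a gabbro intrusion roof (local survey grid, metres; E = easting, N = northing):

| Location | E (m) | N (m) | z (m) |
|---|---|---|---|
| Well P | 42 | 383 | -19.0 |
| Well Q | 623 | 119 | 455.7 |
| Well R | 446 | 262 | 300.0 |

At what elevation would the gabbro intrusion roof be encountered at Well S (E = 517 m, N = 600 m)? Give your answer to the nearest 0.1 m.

Let the plane be z = a·E + b·N + c.
Well Q−Well P: 581a − 264b = 474.7;  Well R−Well P: 404a − 121b = 319.
Solving gives a = 0.73655, b = −0.17714.
Then c = -19 − a·42 − b·383 = 17.91.
At (517, 600): z = 380.8 − 106.3 + 17.91 = 292.4 m.

292.4 m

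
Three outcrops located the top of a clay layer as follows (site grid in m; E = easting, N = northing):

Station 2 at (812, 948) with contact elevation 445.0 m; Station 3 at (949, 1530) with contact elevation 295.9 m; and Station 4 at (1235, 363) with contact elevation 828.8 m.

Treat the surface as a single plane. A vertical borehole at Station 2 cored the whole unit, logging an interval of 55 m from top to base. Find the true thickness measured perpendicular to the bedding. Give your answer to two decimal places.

Two edge vectors: Station 2→Station 3 = (137, 582, -149.1), Station 2→Station 4 = (423, -585, 383.8).
Normal n = (Station 2→Station 3) × (Station 2→Station 4) = (136148.1, -115649.9, -326331).
So ∂z/∂E = −n_x/n_z = 0.41721 and ∂z/∂N = −n_y/n_z = −0.35439.
|∇z| = √(a²+b²) = 0.54741, so dip δ = arctan(0.54741) = 28.70°.
True thickness = vertical thickness × cos δ = 55 × cos 28.70° = 48.24 m.

48.24 m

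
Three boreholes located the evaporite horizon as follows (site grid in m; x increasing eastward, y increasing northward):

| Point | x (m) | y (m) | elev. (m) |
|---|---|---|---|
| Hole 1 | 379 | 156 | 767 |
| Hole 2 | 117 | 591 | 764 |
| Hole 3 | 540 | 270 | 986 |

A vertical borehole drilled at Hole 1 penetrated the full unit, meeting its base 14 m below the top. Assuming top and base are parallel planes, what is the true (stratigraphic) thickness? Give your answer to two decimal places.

9.35 m

Let the plane be z = a·x + b·y + c.
Hole 2−Hole 1: −262a + 435b = −3;  Hole 3−Hole 1: 161a + 114b = 219.
Solving gives a = 0.95700, b = 0.56950.
|∇z| = √(a²+b²) = 1.11363, so dip δ = arctan(1.11363) = 48.08°.
True thickness = vertical thickness × cos δ = 14 × cos 48.08° = 9.35 m.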